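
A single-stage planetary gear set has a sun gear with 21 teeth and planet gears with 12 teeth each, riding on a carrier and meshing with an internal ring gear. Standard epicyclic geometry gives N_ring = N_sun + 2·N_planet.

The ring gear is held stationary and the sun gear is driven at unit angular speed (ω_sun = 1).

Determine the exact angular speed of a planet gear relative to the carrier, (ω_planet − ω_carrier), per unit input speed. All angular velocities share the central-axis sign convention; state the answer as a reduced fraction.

N_ring = 21 + 2·12 = 45
21(ω_s−ω_c) = −45(ω_r−ω_c),  ω_r=0, ω_s=1
21(1−ω_c) = −45(0−ω_c)  ⇒  66ω_c = 21  ⇒  ω_c = 7/22
sun–planet: 21·(1−7/22) = −12·(ω_p−ω_c)  ⇒  ω_p−ω_c = −(21/12)·(15/22) = -105/88

-105/88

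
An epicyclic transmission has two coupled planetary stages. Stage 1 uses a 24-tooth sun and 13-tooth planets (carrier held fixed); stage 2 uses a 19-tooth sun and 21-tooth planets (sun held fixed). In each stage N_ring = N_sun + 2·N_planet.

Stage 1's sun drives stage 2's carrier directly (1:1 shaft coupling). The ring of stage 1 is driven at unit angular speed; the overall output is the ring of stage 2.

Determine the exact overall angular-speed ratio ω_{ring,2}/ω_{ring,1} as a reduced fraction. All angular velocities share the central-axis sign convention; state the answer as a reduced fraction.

Stage 1: N_ring = 24 + 2·13 = 50
Stage 1: 24(ω_s−ω_c) = −50(ω_r−ω_c),  ω_c=0, ω_r=1
Stage 1: ω_s = 0 − (50/24)(1−0) = -25/12
  ⇒ ω_s¹/ω_r¹ = -25/12
Stage 2: N_ring = 19 + 2·21 = 61
Stage 2: 19(ω_s−ω_c) = −61(ω_r−ω_c),  ω_s=0, ω_c=1
Stage 2: ω_r = 1 − (19/61)(0−1) = 80/61
  ⇒ ω_r²/ω_c² = 80/61
Coupling ω_c² = ω_s¹ ⇒ overall = -25/12 × 80/61 = -500/183

-500/183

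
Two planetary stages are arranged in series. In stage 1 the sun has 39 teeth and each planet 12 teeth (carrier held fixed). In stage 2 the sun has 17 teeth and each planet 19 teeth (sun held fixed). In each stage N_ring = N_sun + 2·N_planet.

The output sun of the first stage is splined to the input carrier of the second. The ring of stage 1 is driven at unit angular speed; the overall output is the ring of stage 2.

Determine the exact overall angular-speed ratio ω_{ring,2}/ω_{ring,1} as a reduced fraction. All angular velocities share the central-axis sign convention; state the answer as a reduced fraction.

-1512/715

Stage 1: N_ring = 39 + 2·12 = 63
Stage 1: 39(ω_s−ω_c) = −63(ω_r−ω_c),  ω_c=0, ω_r=1
Stage 1: ω_s = 0 − (63/39)(1−0) = -21/13
  ⇒ ω_s¹/ω_r¹ = -21/13
Stage 2: N_ring = 17 + 2·19 = 55
Stage 2: 17(ω_s−ω_c) = −55(ω_r−ω_c),  ω_s=0, ω_c=1
Stage 2: ω_r = 1 − (17/55)(0−1) = 72/55
  ⇒ ω_r²/ω_c² = 72/55
Coupling ω_c² = ω_s¹ ⇒ overall = -21/13 × 72/55 = -1512/715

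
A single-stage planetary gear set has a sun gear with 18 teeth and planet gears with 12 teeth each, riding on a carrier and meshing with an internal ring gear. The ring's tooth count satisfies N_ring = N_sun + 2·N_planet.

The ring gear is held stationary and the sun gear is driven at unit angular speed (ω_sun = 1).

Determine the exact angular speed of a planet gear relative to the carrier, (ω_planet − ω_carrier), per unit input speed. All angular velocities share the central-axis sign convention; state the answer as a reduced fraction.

N_ring = 18 + 2·12 = 42
18(ω_s−ω_c) = −42(ω_r−ω_c),  ω_r=0, ω_s=1
18(1−ω_c) = −42(0−ω_c)  ⇒  60ω_c = 18  ⇒  ω_c = 3/10
sun–planet: 18·(1−3/10) = −12·(ω_p−ω_c)  ⇒  ω_p−ω_c = −(18/12)·(7/10) = -21/20

-21/20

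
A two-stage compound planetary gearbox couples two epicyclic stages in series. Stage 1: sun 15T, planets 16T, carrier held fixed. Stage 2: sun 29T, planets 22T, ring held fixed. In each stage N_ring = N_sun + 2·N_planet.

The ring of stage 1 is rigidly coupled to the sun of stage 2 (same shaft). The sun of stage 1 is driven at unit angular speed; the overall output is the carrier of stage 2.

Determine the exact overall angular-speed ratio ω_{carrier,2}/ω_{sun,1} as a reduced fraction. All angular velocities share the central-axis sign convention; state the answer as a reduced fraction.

-145/1598

Stage 1: N_ring = 15 + 2·16 = 47
Stage 1: 15(ω_s−ω_c) = −47(ω_r−ω_c),  ω_c=0, ω_s=1
Stage 1: ω_r = 0 − (15/47)(1−0) = -15/47
  ⇒ ω_r¹/ω_s¹ = -15/47
Stage 2: N_ring = 29 + 2·22 = 73
Stage 2: 29(ω_s−ω_c) = −73(ω_r−ω_c),  ω_r=0, ω_s=1
Stage 2: 29(1−ω_c) = −73(0−ω_c)  ⇒  102ω_c = 29  ⇒  ω_c = 29/102
  ⇒ ω_c²/ω_s² = 29/102
Coupling ω_s² = ω_r¹ ⇒ overall = -15/47 × 29/102 = -145/1598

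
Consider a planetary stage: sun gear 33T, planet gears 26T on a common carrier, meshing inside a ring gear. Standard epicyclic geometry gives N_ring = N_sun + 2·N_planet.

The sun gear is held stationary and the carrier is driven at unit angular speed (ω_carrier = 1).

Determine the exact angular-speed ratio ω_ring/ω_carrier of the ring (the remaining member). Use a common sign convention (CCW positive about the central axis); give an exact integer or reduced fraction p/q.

118/85

N_ring = 33 + 2·26 = 85
33(ω_s−ω_c) = −85(ω_r−ω_c),  ω_s=0, ω_c=1
ω_r = 1 − (33/85)(0−1) = 118/85
ω_r/ω_c = 118/85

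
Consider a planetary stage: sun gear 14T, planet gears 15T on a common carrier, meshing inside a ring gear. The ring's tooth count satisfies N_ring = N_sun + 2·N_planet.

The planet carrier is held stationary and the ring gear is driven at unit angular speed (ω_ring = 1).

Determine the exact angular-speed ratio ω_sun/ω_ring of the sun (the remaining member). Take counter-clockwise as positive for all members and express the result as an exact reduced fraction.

N_ring = 14 + 2·15 = 44
14(ω_s−ω_c) = −44(ω_r−ω_c),  ω_c=0, ω_r=1
ω_s = 0 − (44/14)(1−0) = -22/7
ω_s/ω_r = -22/7

-22/7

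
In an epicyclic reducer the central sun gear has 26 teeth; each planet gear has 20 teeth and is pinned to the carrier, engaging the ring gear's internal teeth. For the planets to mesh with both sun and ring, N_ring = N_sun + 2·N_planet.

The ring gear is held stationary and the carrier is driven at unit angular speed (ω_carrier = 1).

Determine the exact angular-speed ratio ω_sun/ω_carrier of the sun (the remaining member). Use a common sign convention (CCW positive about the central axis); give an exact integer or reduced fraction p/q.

46/13

N_ring = 26 + 2·20 = 66
26(ω_s−ω_c) = −66(ω_r−ω_c),  ω_r=0, ω_c=1
ω_s = 1 − (66/26)(0−1) = 46/13
ω_s/ω_c = 46/13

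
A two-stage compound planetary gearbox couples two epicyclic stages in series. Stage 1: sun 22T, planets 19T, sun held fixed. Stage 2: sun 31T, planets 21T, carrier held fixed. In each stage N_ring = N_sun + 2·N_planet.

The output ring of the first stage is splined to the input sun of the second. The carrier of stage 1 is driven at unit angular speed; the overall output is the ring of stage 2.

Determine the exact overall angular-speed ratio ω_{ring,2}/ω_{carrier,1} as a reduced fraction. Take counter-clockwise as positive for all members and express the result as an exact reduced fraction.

Stage 1: N_ring = 22 + 2·19 = 60
Stage 1: 22(ω_s−ω_c) = −60(ω_r−ω_c),  ω_s=0, ω_c=1
Stage 1: ω_r = 1 − (22/60)(0−1) = 41/30
  ⇒ ω_r¹/ω_c¹ = 41/30
Stage 2: N_ring = 31 + 2·21 = 73
Stage 2: 31(ω_s−ω_c) = −73(ω_r−ω_c),  ω_c=0, ω_s=1
Stage 2: ω_r = 0 − (31/73)(1−0) = -31/73
  ⇒ ω_r²/ω_s² = -31/73
Coupling ω_s² = ω_r¹ ⇒ overall = 41/30 × -31/73 = -1271/2190

-1271/2190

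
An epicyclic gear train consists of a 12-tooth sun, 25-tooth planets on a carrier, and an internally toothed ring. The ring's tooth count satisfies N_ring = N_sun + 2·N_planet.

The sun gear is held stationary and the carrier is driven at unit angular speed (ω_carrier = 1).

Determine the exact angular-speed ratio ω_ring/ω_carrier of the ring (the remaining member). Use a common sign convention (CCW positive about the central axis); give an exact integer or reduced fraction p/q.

37/31

N_ring = 12 + 2·25 = 62
12(ω_s−ω_c) = −62(ω_r−ω_c),  ω_s=0, ω_c=1
ω_r = 1 − (12/62)(0−1) = 37/31
ω_r/ω_c = 37/31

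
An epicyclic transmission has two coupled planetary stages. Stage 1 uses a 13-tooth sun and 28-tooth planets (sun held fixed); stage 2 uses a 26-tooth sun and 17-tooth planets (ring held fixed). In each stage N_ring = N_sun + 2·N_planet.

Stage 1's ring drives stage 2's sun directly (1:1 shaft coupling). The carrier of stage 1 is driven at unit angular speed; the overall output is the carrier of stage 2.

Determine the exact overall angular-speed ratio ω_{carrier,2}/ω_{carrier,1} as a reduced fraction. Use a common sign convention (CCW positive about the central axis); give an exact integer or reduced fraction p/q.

Stage 1: N_ring = 13 + 2·28 = 69
Stage 1: 13(ω_s−ω_c) = −69(ω_r−ω_c),  ω_s=0, ω_c=1
Stage 1: ω_r = 1 − (13/69)(0−1) = 82/69
  ⇒ ω_r¹/ω_c¹ = 82/69
Stage 2: N_ring = 26 + 2·17 = 60
Stage 2: 26(ω_s−ω_c) = −60(ω_r−ω_c),  ω_r=0, ω_s=1
Stage 2: 26(1−ω_c) = −60(0−ω_c)  ⇒  86ω_c = 26  ⇒  ω_c = 13/43
  ⇒ ω_c²/ω_s² = 13/43
Coupling ω_s² = ω_r¹ ⇒ overall = 82/69 × 13/43 = 1066/2967

1066/2967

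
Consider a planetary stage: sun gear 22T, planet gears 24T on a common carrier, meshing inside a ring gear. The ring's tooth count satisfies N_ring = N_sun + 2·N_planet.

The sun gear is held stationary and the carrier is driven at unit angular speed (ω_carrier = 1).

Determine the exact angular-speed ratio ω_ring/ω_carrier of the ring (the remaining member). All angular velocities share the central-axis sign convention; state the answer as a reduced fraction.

N_ring = 22 + 2·24 = 70
22(ω_s−ω_c) = −70(ω_r−ω_c),  ω_s=0, ω_c=1
ω_r = 1 − (22/70)(0−1) = 46/35
ω_r/ω_c = 46/35

46/35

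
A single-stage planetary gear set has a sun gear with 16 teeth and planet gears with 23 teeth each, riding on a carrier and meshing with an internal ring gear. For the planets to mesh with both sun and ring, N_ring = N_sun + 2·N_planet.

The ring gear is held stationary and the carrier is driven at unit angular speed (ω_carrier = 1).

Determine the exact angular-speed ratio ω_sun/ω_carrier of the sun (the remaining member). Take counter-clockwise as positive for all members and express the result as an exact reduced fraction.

N_ring = 16 + 2·23 = 62
16(ω_s−ω_c) = −62(ω_r−ω_c),  ω_r=0, ω_c=1
ω_s = 1 − (62/16)(0−1) = 39/8
ω_s/ω_c = 39/8

39/8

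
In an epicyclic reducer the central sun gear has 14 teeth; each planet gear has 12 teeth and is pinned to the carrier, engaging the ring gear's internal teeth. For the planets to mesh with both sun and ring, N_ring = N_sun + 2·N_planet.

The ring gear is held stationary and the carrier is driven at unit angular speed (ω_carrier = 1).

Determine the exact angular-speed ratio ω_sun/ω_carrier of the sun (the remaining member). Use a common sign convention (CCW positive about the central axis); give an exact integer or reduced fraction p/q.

26/7

N_ring = 14 + 2·12 = 38
14(ω_s−ω_c) = −38(ω_r−ω_c),  ω_r=0, ω_c=1
ω_s = 1 − (38/14)(0−1) = 26/7
ω_s/ω_c = 26/7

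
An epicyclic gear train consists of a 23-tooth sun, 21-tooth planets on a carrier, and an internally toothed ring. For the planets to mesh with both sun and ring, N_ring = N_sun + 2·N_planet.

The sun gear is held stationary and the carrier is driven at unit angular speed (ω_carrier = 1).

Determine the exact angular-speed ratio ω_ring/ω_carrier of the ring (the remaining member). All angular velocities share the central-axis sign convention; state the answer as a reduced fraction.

88/65

N_ring = 23 + 2·21 = 65
23(ω_s−ω_c) = −65(ω_r−ω_c),  ω_s=0, ω_c=1
ω_r = 1 − (23/65)(0−1) = 88/65
ω_r/ω_c = 88/65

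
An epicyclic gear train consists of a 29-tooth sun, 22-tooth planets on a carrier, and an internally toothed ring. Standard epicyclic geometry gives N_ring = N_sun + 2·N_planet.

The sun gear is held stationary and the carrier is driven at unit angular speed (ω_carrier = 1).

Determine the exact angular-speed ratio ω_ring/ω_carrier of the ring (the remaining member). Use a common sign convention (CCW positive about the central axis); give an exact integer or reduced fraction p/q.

102/73

N_ring = 29 + 2·22 = 73
29(ω_s−ω_c) = −73(ω_r−ω_c),  ω_s=0, ω_c=1
ω_r = 1 − (29/73)(0−1) = 102/73
ω_r/ω_c = 102/73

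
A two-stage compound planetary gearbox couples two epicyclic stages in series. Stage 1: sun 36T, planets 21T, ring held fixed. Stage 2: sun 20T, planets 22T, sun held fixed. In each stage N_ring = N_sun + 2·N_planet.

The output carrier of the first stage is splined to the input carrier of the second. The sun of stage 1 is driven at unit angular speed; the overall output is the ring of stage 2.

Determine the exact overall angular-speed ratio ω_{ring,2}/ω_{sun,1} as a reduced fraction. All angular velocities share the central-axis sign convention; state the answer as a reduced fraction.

Stage 1: N_ring = 36 + 2·21 = 78
Stage 1: 36(ω_s−ω_c) = −78(ω_r−ω_c),  ω_r=0, ω_s=1
Stage 1: 36(1−ω_c) = −78(0−ω_c)  ⇒  114ω_c = 36  ⇒  ω_c = 6/19
  ⇒ ω_c¹/ω_s¹ = 6/19
Stage 2: N_ring = 20 + 2·22 = 64
Stage 2: 20(ω_s−ω_c) = −64(ω_r−ω_c),  ω_s=0, ω_c=1
Stage 2: ω_r = 1 − (20/64)(0−1) = 21/16
  ⇒ ω_r²/ω_c² = 21/16
Coupling ω_c² = ω_c¹ ⇒ overall = 6/19 × 21/16 = 63/152

63/152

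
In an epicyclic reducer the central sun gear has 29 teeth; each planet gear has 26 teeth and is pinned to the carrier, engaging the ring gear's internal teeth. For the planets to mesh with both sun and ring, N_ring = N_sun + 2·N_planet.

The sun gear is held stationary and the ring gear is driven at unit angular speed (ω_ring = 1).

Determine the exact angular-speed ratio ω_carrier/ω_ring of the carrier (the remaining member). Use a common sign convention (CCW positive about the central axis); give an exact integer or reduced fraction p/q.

81/110

N_ring = 29 + 2·26 = 81
29(ω_s−ω_c) = −81(ω_r−ω_c),  ω_s=0, ω_r=1
29(0−ω_c) = −81(1−ω_c)  ⇒  110ω_c = 81  ⇒  ω_c = 81/110
ω_c/ω_r = 81/110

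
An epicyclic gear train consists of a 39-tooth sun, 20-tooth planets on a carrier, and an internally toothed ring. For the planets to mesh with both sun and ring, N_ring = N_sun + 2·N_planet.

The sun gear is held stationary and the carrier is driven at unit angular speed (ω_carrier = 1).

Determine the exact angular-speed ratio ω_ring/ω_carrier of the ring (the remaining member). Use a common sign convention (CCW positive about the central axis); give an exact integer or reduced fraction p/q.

N_ring = 39 + 2·20 = 79
39(ω_s−ω_c) = −79(ω_r−ω_c),  ω_s=0, ω_c=1
ω_r = 1 − (39/79)(0−1) = 118/79
ω_r/ω_c = 118/79

118/79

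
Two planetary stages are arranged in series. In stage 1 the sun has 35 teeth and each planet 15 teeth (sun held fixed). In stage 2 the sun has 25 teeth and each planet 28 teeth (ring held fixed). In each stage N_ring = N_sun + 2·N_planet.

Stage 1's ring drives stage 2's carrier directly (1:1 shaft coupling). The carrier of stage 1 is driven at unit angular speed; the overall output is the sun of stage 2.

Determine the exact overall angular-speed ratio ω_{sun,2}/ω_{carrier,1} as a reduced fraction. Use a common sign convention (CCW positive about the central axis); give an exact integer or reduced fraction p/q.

424/65

Stage 1: N_ring = 35 + 2·15 = 65
Stage 1: 35(ω_s−ω_c) = −65(ω_r−ω_c),  ω_s=0, ω_c=1
Stage 1: ω_r = 1 − (35/65)(0−1) = 20/13
  ⇒ ω_r¹/ω_c¹ = 20/13
Stage 2: N_ring = 25 + 2·28 = 81
Stage 2: 25(ω_s−ω_c) = −81(ω_r−ω_c),  ω_r=0, ω_c=1
Stage 2: ω_s = 1 − (81/25)(0−1) = 106/25
  ⇒ ω_s²/ω_c² = 106/25
Coupling ω_c² = ω_r¹ ⇒ overall = 20/13 × 106/25 = 424/65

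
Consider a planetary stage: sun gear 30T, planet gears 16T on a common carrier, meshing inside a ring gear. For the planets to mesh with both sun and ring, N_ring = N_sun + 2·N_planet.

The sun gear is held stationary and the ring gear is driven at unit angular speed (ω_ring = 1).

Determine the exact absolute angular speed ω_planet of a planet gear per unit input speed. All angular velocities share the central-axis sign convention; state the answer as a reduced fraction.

31/16

N_ring = 30 + 2·16 = 62
30(ω_s−ω_c) = −62(ω_r−ω_c),  ω_s=0, ω_r=1
30(0−ω_c) = −62(1−ω_c)  ⇒  92ω_c = 62  ⇒  ω_c = 31/46
sun–planet: 30·(0−31/46) = −16·(ω_p−ω_c)  ⇒  ω_p−ω_c = −(30/16)·(-31/46) = 465/368
ω_p = 31/46 + 465/368 = 31/16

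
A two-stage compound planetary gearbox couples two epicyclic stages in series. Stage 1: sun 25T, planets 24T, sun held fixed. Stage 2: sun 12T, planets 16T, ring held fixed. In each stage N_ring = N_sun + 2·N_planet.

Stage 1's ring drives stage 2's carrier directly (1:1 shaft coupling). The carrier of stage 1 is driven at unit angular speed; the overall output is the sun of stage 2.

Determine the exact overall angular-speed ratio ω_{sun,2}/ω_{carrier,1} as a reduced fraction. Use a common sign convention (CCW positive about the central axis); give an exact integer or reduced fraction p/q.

1372/219

Stage 1: N_ring = 25 + 2·24 = 73
Stage 1: 25(ω_s−ω_c) = −73(ω_r−ω_c),  ω_s=0, ω_c=1
Stage 1: ω_r = 1 − (25/73)(0−1) = 98/73
  ⇒ ω_r¹/ω_c¹ = 98/73
Stage 2: N_ring = 12 + 2·16 = 44
Stage 2: 12(ω_s−ω_c) = −44(ω_r−ω_c),  ω_r=0, ω_c=1
Stage 2: ω_s = 1 − (44/12)(0−1) = 14/3
  ⇒ ω_s²/ω_c² = 14/3
Coupling ω_c² = ω_r¹ ⇒ overall = 98/73 × 14/3 = 1372/219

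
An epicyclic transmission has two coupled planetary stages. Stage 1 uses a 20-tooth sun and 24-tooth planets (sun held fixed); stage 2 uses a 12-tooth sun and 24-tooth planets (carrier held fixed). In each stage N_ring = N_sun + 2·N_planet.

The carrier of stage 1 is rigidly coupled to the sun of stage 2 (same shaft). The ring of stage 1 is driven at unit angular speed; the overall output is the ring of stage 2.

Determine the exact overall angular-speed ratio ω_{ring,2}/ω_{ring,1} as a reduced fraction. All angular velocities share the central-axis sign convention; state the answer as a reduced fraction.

Stage 1: N_ring = 20 + 2·24 = 68
Stage 1: 20(ω_s−ω_c) = −68(ω_r−ω_c),  ω_s=0, ω_r=1
Stage 1: 20(0−ω_c) = −68(1−ω_c)  ⇒  88ω_c = 68  ⇒  ω_c = 17/22
  ⇒ ω_c¹/ω_r¹ = 17/22
Stage 2: N_ring = 12 + 2·24 = 60
Stage 2: 12(ω_s−ω_c) = −60(ω_r−ω_c),  ω_c=0, ω_s=1
Stage 2: ω_r = 0 − (12/60)(1−0) = -1/5
  ⇒ ω_r²/ω_s² = -1/5
Coupling ω_s² = ω_c¹ ⇒ overall = 17/22 × -1/5 = -17/110

-17/110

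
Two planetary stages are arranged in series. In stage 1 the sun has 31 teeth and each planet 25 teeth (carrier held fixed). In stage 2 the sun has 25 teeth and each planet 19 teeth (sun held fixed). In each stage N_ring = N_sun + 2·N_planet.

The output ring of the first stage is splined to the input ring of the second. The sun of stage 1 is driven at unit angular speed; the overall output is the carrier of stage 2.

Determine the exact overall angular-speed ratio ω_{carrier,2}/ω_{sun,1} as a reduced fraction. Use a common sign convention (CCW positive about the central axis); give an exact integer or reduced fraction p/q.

Stage 1: N_ring = 31 + 2·25 = 81
Stage 1: 31(ω_s−ω_c) = −81(ω_r−ω_c),  ω_c=0, ω_s=1
Stage 1: ω_r = 0 − (31/81)(1−0) = -31/81
  ⇒ ω_r¹/ω_s¹ = -31/81
Stage 2: N_ring = 25 + 2·19 = 63
Stage 2: 25(ω_s−ω_c) = −63(ω_r−ω_c),  ω_s=0, ω_r=1
Stage 2: 25(0−ω_c) = −63(1−ω_c)  ⇒  88ω_c = 63  ⇒  ω_c = 63/88
  ⇒ ω_c²/ω_r² = 63/88
Coupling ω_r² = ω_r¹ ⇒ overall = -31/81 × 63/88 = -217/792

-217/792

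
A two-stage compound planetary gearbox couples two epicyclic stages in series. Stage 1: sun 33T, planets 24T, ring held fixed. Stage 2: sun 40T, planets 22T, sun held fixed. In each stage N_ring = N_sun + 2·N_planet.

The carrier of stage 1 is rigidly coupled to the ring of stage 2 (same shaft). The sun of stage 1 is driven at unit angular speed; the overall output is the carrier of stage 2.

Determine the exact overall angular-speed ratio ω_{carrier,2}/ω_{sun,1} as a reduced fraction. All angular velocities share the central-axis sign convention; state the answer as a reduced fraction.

Stage 1: N_ring = 33 + 2·24 = 81
Stage 1: 33(ω_s−ω_c) = −81(ω_r−ω_c),  ω_r=0, ω_s=1
Stage 1: 33(1−ω_c) = −81(0−ω_c)  ⇒  114ω_c = 33  ⇒  ω_c = 11/38
  ⇒ ω_c¹/ω_s¹ = 11/38
Stage 2: N_ring = 40 + 2·22 = 84
Stage 2: 40(ω_s−ω_c) = −84(ω_r−ω_c),  ω_s=0, ω_r=1
Stage 2: 40(0−ω_c) = −84(1−ω_c)  ⇒  124ω_c = 84  ⇒  ω_c = 21/31
  ⇒ ω_c²/ω_r² = 21/31
Coupling ω_r² = ω_c¹ ⇒ overall = 11/38 × 21/31 = 231/1178

231/1178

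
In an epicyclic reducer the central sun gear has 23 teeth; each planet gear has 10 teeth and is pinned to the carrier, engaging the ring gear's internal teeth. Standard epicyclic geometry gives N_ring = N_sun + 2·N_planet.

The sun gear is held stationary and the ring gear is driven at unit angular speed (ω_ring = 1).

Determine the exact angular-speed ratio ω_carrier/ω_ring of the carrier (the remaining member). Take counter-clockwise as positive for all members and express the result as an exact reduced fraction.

43/66

N_ring = 23 + 2·10 = 43
23(ω_s−ω_c) = −43(ω_r−ω_c),  ω_s=0, ω_r=1
23(0−ω_c) = −43(1−ω_c)  ⇒  66ω_c = 43  ⇒  ω_c = 43/66
ω_c/ω_r = 43/66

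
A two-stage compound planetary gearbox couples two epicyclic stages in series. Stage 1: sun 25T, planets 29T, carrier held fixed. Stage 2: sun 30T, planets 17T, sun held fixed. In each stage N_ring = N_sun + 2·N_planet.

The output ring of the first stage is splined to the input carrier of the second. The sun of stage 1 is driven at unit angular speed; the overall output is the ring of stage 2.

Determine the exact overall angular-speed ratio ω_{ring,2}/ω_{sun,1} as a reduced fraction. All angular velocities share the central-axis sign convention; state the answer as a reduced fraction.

Stage 1: N_ring = 25 + 2·29 = 83
Stage 1: 25(ω_s−ω_c) = −83(ω_r−ω_c),  ω_c=0, ω_s=1
Stage 1: ω_r = 0 − (25/83)(1−0) = -25/83
  ⇒ ω_r¹/ω_s¹ = -25/83
Stage 2: N_ring = 30 + 2·17 = 64
Stage 2: 30(ω_s−ω_c) = −64(ω_r−ω_c),  ω_s=0, ω_c=1
Stage 2: ω_r = 1 − (30/64)(0−1) = 47/32
  ⇒ ω_r²/ω_c² = 47/32
Coupling ω_c² = ω_r¹ ⇒ overall = -25/83 × 47/32 = -1175/2656

-1175/2656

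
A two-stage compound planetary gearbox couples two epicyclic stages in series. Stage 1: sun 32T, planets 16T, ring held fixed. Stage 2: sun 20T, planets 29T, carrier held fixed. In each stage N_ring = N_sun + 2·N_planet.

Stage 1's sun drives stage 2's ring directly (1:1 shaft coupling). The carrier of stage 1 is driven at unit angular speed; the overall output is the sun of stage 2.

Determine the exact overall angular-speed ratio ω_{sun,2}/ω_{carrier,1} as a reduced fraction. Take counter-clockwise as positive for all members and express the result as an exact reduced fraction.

Stage 1: N_ring = 32 + 2·16 = 64
Stage 1: 32(ω_s−ω_c) = −64(ω_r−ω_c),  ω_r=0, ω_c=1
Stage 1: ω_s = 1 − (64/32)(0−1) = 3
  ⇒ ω_s¹/ω_c¹ = 3
Stage 2: N_ring = 20 + 2·29 = 78
Stage 2: 20(ω_s−ω_c) = −78(ω_r−ω_c),  ω_c=0, ω_r=1
Stage 2: ω_s = 0 − (78/20)(1−0) = -39/10
  ⇒ ω_s²/ω_r² = -39/10
Coupling ω_r² = ω_s¹ ⇒ overall = 3 × -39/10 = -117/10

-117/10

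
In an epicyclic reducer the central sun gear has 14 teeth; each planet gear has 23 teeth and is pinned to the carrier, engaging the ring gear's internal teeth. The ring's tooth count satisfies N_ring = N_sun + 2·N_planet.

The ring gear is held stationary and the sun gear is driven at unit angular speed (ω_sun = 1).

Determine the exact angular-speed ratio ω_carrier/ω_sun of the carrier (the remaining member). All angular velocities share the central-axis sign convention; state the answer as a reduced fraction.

7/37

N_ring = 14 + 2·23 = 60
14(ω_s−ω_c) = −60(ω_r−ω_c),  ω_r=0, ω_s=1
14(1−ω_c) = −60(0−ω_c)  ⇒  74ω_c = 14  ⇒  ω_c = 7/37
ω_c/ω_s = 7/37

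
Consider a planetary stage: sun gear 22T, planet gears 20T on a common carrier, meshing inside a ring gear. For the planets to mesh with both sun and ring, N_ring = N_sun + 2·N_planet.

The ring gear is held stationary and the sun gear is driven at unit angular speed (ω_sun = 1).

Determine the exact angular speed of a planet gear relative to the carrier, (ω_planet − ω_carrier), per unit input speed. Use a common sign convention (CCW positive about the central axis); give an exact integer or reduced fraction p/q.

N_ring = 22 + 2·20 = 62
22(ω_s−ω_c) = −62(ω_r−ω_c),  ω_r=0, ω_s=1
22(1−ω_c) = −62(0−ω_c)  ⇒  84ω_c = 22  ⇒  ω_c = 11/42
sun–planet: 22·(1−11/42) = −20·(ω_p−ω_c)  ⇒  ω_p−ω_c = −(22/20)·(31/42) = -341/420

-341/420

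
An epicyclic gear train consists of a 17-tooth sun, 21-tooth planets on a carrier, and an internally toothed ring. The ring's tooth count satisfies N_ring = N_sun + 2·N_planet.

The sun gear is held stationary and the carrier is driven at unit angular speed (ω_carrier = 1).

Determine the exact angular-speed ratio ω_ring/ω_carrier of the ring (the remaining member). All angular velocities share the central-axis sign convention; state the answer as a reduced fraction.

76/59

N_ring = 17 + 2·21 = 59
17(ω_s−ω_c) = −59(ω_r−ω_c),  ω_s=0, ω_c=1
ω_r = 1 − (17/59)(0−1) = 76/59
ω_r/ω_c = 76/59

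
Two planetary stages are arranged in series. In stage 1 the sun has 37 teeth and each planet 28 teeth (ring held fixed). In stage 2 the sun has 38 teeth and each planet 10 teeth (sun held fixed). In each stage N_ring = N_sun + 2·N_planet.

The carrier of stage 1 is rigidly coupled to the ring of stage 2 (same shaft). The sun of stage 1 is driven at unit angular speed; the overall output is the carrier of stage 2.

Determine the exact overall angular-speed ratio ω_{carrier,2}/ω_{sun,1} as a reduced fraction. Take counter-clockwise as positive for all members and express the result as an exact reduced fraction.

Stage 1: N_ring = 37 + 2·28 = 93
Stage 1: 37(ω_s−ω_c) = −93(ω_r−ω_c),  ω_r=0, ω_s=1
Stage 1: 37(1−ω_c) = −93(0−ω_c)  ⇒  130ω_c = 37  ⇒  ω_c = 37/130
  ⇒ ω_c¹/ω_s¹ = 37/130
Stage 2: N_ring = 38 + 2·10 = 58
Stage 2: 38(ω_s−ω_c) = −58(ω_r−ω_c),  ω_s=0, ω_r=1
Stage 2: 38(0−ω_c) = −58(1−ω_c)  ⇒  96ω_c = 58  ⇒  ω_c = 29/48
  ⇒ ω_c²/ω_r² = 29/48
Coupling ω_r² = ω_c¹ ⇒ overall = 37/130 × 29/48 = 1073/6240

1073/6240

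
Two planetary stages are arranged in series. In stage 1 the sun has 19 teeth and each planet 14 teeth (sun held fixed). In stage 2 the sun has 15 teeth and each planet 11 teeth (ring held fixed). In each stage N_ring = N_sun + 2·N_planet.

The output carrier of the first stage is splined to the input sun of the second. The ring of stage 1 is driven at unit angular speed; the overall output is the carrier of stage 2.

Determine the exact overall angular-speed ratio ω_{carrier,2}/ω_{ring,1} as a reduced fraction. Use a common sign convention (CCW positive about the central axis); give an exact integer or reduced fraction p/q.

Stage 1: N_ring = 19 + 2·14 = 47
Stage 1: 19(ω_s−ω_c) = −47(ω_r−ω_c),  ω_s=0, ω_r=1
Stage 1: 19(0−ω_c) = −47(1−ω_c)  ⇒  66ω_c = 47  ⇒  ω_c = 47/66
  ⇒ ω_c¹/ω_r¹ = 47/66
Stage 2: N_ring = 15 + 2·11 = 37
Stage 2: 15(ω_s−ω_c) = −37(ω_r−ω_c),  ω_r=0, ω_s=1
Stage 2: 15(1−ω_c) = −37(0−ω_c)  ⇒  52ω_c = 15  ⇒  ω_c = 15/52
  ⇒ ω_c²/ω_s² = 15/52
Coupling ω_s² = ω_c¹ ⇒ overall = 47/66 × 15/52 = 235/1144

235/1144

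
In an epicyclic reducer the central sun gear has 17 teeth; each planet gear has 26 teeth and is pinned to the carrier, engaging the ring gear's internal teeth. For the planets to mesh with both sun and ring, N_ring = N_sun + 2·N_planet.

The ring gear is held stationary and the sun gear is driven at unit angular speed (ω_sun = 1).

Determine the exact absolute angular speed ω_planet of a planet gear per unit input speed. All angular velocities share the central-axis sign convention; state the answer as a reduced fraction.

N_ring = 17 + 2·26 = 69
17(ω_s−ω_c) = −69(ω_r−ω_c),  ω_r=0, ω_s=1
17(1−ω_c) = −69(0−ω_c)  ⇒  86ω_c = 17  ⇒  ω_c = 17/86
sun–planet: 17·(1−17/86) = −26·(ω_p−ω_c)  ⇒  ω_p−ω_c = −(17/26)·(69/86) = -1173/2236
ω_p = 17/86 − 1173/2236 = -17/52

-17/52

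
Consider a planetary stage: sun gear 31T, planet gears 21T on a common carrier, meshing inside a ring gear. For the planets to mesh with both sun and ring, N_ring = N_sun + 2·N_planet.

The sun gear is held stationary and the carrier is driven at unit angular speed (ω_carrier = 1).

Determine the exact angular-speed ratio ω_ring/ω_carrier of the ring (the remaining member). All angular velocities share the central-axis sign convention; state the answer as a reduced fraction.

N_ring = 31 + 2·21 = 73
31(ω_s−ω_c) = −73(ω_r−ω_c),  ω_s=0, ω_c=1
ω_r = 1 − (31/73)(0−1) = 104/73
ω_r/ω_c = 104/73

104/73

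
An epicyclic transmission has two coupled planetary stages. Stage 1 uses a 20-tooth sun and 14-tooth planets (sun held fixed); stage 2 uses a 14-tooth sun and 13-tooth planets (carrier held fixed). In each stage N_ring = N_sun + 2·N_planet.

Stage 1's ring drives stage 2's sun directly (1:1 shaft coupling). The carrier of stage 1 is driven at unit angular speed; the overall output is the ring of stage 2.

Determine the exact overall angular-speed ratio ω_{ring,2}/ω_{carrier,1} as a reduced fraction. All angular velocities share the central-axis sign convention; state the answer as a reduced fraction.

-119/240

Stage 1: N_ring = 20 + 2·14 = 48
Stage 1: 20(ω_s−ω_c) = −48(ω_r−ω_c),  ω_s=0, ω_c=1
Stage 1: ω_r = 1 − (20/48)(0−1) = 17/12
  ⇒ ω_r¹/ω_c¹ = 17/12
Stage 2: N_ring = 14 + 2·13 = 40
Stage 2: 14(ω_s−ω_c) = −40(ω_r−ω_c),  ω_c=0, ω_s=1
Stage 2: ω_r = 0 − (14/40)(1−0) = -7/20
  ⇒ ω_r²/ω_s² = -7/20
Coupling ω_s² = ω_r¹ ⇒ overall = 17/12 × -7/20 = -119/240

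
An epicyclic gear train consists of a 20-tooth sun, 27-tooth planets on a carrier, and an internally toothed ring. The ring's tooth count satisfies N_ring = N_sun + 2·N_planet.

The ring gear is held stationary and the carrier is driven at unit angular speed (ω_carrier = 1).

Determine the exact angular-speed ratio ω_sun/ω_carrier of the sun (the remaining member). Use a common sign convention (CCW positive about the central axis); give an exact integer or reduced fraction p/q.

47/10

N_ring = 20 + 2·27 = 74
20(ω_s−ω_c) = −74(ω_r−ω_c),  ω_r=0, ω_c=1
ω_s = 1 − (74/20)(0−1) = 47/10
ω_s/ω_c = 47/10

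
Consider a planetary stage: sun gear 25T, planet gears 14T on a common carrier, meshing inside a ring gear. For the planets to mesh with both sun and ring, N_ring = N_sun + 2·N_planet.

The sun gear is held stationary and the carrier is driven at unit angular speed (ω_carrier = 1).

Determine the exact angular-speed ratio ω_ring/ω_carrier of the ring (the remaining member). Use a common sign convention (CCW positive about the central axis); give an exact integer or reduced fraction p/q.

N_ring = 25 + 2·14 = 53
25(ω_s−ω_c) = −53(ω_r−ω_c),  ω_s=0, ω_c=1
ω_r = 1 − (25/53)(0−1) = 78/53
ω_r/ω_c = 78/53

78/53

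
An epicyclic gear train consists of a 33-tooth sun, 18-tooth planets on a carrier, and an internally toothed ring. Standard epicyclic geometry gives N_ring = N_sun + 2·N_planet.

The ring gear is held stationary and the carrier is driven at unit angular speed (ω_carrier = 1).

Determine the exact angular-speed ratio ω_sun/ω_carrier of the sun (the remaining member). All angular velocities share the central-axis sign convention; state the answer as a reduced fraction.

34/11

N_ring = 33 + 2·18 = 69
33(ω_s−ω_c) = −69(ω_r−ω_c),  ω_r=0, ω_c=1
ω_s = 1 − (69/33)(0−1) = 34/11
ω_s/ω_c = 34/11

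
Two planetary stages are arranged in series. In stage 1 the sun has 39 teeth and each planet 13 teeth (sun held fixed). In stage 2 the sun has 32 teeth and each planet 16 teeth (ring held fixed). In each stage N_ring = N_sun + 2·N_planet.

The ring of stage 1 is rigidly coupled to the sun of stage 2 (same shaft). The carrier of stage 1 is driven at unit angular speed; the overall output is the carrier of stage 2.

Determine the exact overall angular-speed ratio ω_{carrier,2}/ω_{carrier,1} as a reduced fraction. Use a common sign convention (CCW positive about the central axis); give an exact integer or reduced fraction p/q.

8/15

Stage 1: N_ring = 39 + 2·13 = 65
Stage 1: 39(ω_s−ω_c) = −65(ω_r−ω_c),  ω_s=0, ω_c=1
Stage 1: ω_r = 1 − (39/65)(0−1) = 8/5
  ⇒ ω_r¹/ω_c¹ = 8/5
Stage 2: N_ring = 32 + 2·16 = 64
Stage 2: 32(ω_s−ω_c) = −64(ω_r−ω_c),  ω_r=0, ω_s=1
Stage 2: 32(1−ω_c) = −64(0−ω_c)  ⇒  96ω_c = 32  ⇒  ω_c = 1/3
  ⇒ ω_c²/ω_s² = 1/3
Coupling ω_s² = ω_r¹ ⇒ overall = 8/5 × 1/3 = 8/15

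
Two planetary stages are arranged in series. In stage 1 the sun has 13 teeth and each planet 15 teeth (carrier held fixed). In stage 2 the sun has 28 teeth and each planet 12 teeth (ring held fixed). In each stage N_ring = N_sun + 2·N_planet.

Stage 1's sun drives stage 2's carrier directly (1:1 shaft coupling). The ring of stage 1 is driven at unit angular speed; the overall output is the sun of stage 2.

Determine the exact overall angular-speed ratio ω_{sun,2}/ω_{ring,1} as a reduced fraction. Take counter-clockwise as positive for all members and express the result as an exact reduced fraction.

-860/91

Stage 1: N_ring = 13 + 2·15 = 43
Stage 1: 13(ω_s−ω_c) = −43(ω_r−ω_c),  ω_c=0, ω_r=1
Stage 1: ω_s = 0 − (43/13)(1−0) = -43/13
  ⇒ ω_s¹/ω_r¹ = -43/13
Stage 2: N_ring = 28 + 2·12 = 52
Stage 2: 28(ω_s−ω_c) = −52(ω_r−ω_c),  ω_r=0, ω_c=1
Stage 2: ω_s = 1 − (52/28)(0−1) = 20/7
  ⇒ ω_s²/ω_c² = 20/7
Coupling ω_c² = ω_s¹ ⇒ overall = -43/13 × 20/7 = -860/91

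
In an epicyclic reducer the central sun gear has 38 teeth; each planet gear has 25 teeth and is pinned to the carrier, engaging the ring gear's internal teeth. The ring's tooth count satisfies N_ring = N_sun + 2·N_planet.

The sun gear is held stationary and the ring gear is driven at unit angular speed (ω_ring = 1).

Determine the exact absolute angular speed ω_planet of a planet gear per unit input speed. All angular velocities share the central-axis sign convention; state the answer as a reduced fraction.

N_ring = 38 + 2·25 = 88
38(ω_s−ω_c) = −88(ω_r−ω_c),  ω_s=0, ω_r=1
38(0−ω_c) = −88(1−ω_c)  ⇒  126ω_c = 88  ⇒  ω_c = 44/63
sun–planet: 38·(0−44/63) = −25·(ω_p−ω_c)  ⇒  ω_p−ω_c = −(38/25)·(-44/63) = 1672/1575
ω_p = 44/63 + 1672/1575 = 44/25

44/25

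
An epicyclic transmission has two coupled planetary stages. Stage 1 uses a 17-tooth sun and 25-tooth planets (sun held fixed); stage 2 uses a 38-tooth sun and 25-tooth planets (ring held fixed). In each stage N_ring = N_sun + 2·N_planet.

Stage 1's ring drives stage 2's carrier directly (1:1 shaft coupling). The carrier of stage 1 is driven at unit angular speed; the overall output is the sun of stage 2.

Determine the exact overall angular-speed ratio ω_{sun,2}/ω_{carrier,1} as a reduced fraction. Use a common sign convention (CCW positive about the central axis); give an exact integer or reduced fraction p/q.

5292/1273

Stage 1: N_ring = 17 + 2·25 = 67
Stage 1: 17(ω_s−ω_c) = −67(ω_r−ω_c),  ω_s=0, ω_c=1
Stage 1: ω_r = 1 − (17/67)(0−1) = 84/67
  ⇒ ω_r¹/ω_c¹ = 84/67
Stage 2: N_ring = 38 + 2·25 = 88
Stage 2: 38(ω_s−ω_c) = −88(ω_r−ω_c),  ω_r=0, ω_c=1
Stage 2: ω_s = 1 − (88/38)(0−1) = 63/19
  ⇒ ω_s²/ω_c² = 63/19
Coupling ω_c² = ω_r¹ ⇒ overall = 84/67 × 63/19 = 5292/1273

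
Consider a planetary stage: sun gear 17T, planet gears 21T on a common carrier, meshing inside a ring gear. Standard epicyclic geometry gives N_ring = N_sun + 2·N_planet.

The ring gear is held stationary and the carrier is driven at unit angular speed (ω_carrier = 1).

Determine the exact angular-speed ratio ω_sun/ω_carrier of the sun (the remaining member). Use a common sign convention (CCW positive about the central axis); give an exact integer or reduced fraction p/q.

N_ring = 17 + 2·21 = 59
17(ω_s−ω_c) = −59(ω_r−ω_c),  ω_r=0, ω_c=1
ω_s = 1 − (59/17)(0−1) = 76/17
ω_s/ω_c = 76/17

76/17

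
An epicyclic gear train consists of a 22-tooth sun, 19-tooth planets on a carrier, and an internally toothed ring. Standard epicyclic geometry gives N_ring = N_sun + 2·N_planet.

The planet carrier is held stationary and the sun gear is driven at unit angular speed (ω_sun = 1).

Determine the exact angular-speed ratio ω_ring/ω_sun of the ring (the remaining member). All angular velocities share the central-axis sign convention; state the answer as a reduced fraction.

-11/30

N_ring = 22 + 2·19 = 60
22(ω_s−ω_c) = −60(ω_r−ω_c),  ω_c=0, ω_s=1
ω_r = 0 − (22/60)(1−0) = -11/30
ω_r/ω_s = -11/30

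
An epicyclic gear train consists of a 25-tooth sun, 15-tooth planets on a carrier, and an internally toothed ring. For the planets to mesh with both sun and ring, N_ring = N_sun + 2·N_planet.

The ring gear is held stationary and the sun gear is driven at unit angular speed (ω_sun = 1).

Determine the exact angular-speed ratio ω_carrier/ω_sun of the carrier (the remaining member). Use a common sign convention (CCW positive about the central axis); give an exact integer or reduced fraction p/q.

N_ring = 25 + 2·15 = 55
25(ω_s−ω_c) = −55(ω_r−ω_c),  ω_r=0, ω_s=1
25(1−ω_c) = −55(0−ω_c)  ⇒  80ω_c = 25  ⇒  ω_c = 5/16
ω_c/ω_s = 5/16

5/16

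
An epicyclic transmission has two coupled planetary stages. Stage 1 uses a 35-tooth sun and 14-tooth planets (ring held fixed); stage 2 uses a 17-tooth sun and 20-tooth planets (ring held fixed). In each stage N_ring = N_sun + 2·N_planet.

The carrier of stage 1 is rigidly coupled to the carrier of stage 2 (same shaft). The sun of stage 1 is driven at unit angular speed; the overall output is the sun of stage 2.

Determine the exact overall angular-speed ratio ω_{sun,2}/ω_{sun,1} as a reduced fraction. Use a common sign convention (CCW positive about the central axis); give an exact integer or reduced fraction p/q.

185/119

Stage 1: N_ring = 35 + 2·14 = 63
Stage 1: 35(ω_s−ω_c) = −63(ω_r−ω_c),  ω_r=0, ω_s=1
Stage 1: 35(1−ω_c) = −63(0−ω_c)  ⇒  98ω_c = 35  ⇒  ω_c = 5/14
  ⇒ ω_c¹/ω_s¹ = 5/14
Stage 2: N_ring = 17 + 2·20 = 57
Stage 2: 17(ω_s−ω_c) = −57(ω_r−ω_c),  ω_r=0, ω_c=1
Stage 2: ω_s = 1 − (57/17)(0−1) = 74/17
  ⇒ ω_s²/ω_c² = 74/17
Coupling ω_c² = ω_c¹ ⇒ overall = 5/14 × 74/17 = 185/119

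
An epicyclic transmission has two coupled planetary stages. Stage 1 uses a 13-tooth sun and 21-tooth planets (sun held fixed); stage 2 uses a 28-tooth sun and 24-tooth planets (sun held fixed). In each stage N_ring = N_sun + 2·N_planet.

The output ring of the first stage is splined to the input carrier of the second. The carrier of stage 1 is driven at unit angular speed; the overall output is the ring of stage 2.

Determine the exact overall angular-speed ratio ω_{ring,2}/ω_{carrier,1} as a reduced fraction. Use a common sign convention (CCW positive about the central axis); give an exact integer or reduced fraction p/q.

Stage 1: N_ring = 13 + 2·21 = 55
Stage 1: 13(ω_s−ω_c) = −55(ω_r−ω_c),  ω_s=0, ω_c=1
Stage 1: ω_r = 1 − (13/55)(0−1) = 68/55
  ⇒ ω_r¹/ω_c¹ = 68/55
Stage 2: N_ring = 28 + 2·24 = 76
Stage 2: 28(ω_s−ω_c) = −76(ω_r−ω_c),  ω_s=0, ω_c=1
Stage 2: ω_r = 1 − (28/76)(0−1) = 26/19
  ⇒ ω_r²/ω_c² = 26/19
Coupling ω_c² = ω_r¹ ⇒ overall = 68/55 × 26/19 = 1768/1045

1768/1045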